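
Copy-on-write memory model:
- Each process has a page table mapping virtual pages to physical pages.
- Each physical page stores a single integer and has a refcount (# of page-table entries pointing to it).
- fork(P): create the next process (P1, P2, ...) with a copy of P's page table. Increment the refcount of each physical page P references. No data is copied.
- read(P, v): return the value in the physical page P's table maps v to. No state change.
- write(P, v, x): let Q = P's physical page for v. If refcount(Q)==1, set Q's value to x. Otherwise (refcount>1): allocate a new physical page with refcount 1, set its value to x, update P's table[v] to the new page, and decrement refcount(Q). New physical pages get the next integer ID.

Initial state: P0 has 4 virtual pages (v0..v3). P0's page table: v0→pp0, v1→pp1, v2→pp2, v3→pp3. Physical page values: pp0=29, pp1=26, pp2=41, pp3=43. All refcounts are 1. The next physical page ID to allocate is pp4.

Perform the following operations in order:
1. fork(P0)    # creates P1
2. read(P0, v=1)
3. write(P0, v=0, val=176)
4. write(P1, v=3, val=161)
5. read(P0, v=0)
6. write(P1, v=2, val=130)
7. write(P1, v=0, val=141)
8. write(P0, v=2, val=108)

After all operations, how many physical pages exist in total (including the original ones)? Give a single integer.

Answer: 7

Derivation:
Op 1: fork(P0) -> P1. 4 ppages; refcounts: pp0:2 pp1:2 pp2:2 pp3:2
Op 2: read(P0, v1) -> 26. No state change.
Op 3: write(P0, v0, 176). refcount(pp0)=2>1 -> COPY to pp4. 5 ppages; refcounts: pp0:1 pp1:2 pp2:2 pp3:2 pp4:1
Op 4: write(P1, v3, 161). refcount(pp3)=2>1 -> COPY to pp5. 6 ppages; refcounts: pp0:1 pp1:2 pp2:2 pp3:1 pp4:1 pp5:1
Op 5: read(P0, v0) -> 176. No state change.
Op 6: write(P1, v2, 130). refcount(pp2)=2>1 -> COPY to pp6. 7 ppages; refcounts: pp0:1 pp1:2 pp2:1 pp3:1 pp4:1 pp5:1 pp6:1
Op 7: write(P1, v0, 141). refcount(pp0)=1 -> write in place. 7 ppages; refcounts: pp0:1 pp1:2 pp2:1 pp3:1 pp4:1 pp5:1 pp6:1
Op 8: write(P0, v2, 108). refcount(pp2)=1 -> write in place. 7 ppages; refcounts: pp0:1 pp1:2 pp2:1 pp3:1 pp4:1 pp5:1 pp6:1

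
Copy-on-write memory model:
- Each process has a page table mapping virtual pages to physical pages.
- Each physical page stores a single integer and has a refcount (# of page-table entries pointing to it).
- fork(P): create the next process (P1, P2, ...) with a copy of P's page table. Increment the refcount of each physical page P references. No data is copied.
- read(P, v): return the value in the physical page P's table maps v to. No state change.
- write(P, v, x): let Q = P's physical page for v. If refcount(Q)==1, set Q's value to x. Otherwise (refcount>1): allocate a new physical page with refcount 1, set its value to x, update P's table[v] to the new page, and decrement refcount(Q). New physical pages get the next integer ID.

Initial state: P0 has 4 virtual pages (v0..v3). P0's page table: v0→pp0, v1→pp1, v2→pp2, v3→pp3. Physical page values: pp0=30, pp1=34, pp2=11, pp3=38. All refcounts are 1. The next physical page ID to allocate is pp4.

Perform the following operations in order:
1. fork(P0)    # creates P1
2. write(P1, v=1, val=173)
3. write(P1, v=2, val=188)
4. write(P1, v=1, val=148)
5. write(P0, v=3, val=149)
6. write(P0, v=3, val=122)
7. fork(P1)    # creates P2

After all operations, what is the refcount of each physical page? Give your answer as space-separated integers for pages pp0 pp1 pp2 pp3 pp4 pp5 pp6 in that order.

Op 1: fork(P0) -> P1. 4 ppages; refcounts: pp0:2 pp1:2 pp2:2 pp3:2
Op 2: write(P1, v1, 173). refcount(pp1)=2>1 -> COPY to pp4. 5 ppages; refcounts: pp0:2 pp1:1 pp2:2 pp3:2 pp4:1
Op 3: write(P1, v2, 188). refcount(pp2)=2>1 -> COPY to pp5. 6 ppages; refcounts: pp0:2 pp1:1 pp2:1 pp3:2 pp4:1 pp5:1
Op 4: write(P1, v1, 148). refcount(pp4)=1 -> write in place. 6 ppages; refcounts: pp0:2 pp1:1 pp2:1 pp3:2 pp4:1 pp5:1
Op 5: write(P0, v3, 149). refcount(pp3)=2>1 -> COPY to pp6. 7 ppages; refcounts: pp0:2 pp1:1 pp2:1 pp3:1 pp4:1 pp5:1 pp6:1
Op 6: write(P0, v3, 122). refcount(pp6)=1 -> write in place. 7 ppages; refcounts: pp0:2 pp1:1 pp2:1 pp3:1 pp4:1 pp5:1 pp6:1
Op 7: fork(P1) -> P2. 7 ppages; refcounts: pp0:3 pp1:1 pp2:1 pp3:2 pp4:2 pp5:2 pp6:1

Answer: 3 1 1 2 2 2 1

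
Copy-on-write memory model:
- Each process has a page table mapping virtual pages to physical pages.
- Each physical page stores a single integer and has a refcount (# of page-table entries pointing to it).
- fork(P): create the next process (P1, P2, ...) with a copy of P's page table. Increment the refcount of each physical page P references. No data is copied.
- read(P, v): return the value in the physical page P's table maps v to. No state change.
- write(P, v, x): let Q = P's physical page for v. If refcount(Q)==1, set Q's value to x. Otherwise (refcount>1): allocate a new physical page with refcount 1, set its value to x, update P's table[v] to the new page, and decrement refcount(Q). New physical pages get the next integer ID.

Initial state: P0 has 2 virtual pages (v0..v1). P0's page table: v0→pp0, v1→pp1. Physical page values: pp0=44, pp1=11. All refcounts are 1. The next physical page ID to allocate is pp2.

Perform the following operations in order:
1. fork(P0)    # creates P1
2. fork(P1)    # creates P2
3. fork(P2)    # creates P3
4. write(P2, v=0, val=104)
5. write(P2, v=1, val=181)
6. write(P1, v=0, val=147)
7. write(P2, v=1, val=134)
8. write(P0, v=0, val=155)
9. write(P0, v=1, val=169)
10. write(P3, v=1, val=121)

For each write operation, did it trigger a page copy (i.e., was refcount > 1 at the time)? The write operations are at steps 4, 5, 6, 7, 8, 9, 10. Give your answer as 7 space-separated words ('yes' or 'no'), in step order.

Op 1: fork(P0) -> P1. 2 ppages; refcounts: pp0:2 pp1:2
Op 2: fork(P1) -> P2. 2 ppages; refcounts: pp0:3 pp1:3
Op 3: fork(P2) -> P3. 2 ppages; refcounts: pp0:4 pp1:4
Op 4: write(P2, v0, 104). refcount(pp0)=4>1 -> COPY to pp2. 3 ppages; refcounts: pp0:3 pp1:4 pp2:1
Op 5: write(P2, v1, 181). refcount(pp1)=4>1 -> COPY to pp3. 4 ppages; refcounts: pp0:3 pp1:3 pp2:1 pp3:1
Op 6: write(P1, v0, 147). refcount(pp0)=3>1 -> COPY to pp4. 5 ppages; refcounts: pp0:2 pp1:3 pp2:1 pp3:1 pp4:1
Op 7: write(P2, v1, 134). refcount(pp3)=1 -> write in place. 5 ppages; refcounts: pp0:2 pp1:3 pp2:1 pp3:1 pp4:1
Op 8: write(P0, v0, 155). refcount(pp0)=2>1 -> COPY to pp5. 6 ppages; refcounts: pp0:1 pp1:3 pp2:1 pp3:1 pp4:1 pp5:1
Op 9: write(P0, v1, 169). refcount(pp1)=3>1 -> COPY to pp6. 7 ppages; refcounts: pp0:1 pp1:2 pp2:1 pp3:1 pp4:1 pp5:1 pp6:1
Op 10: write(P3, v1, 121). refcount(pp1)=2>1 -> COPY to pp7. 8 ppages; refcounts: pp0:1 pp1:1 pp2:1 pp3:1 pp4:1 pp5:1 pp6:1 pp7:1

yes yes yes no yes yes yes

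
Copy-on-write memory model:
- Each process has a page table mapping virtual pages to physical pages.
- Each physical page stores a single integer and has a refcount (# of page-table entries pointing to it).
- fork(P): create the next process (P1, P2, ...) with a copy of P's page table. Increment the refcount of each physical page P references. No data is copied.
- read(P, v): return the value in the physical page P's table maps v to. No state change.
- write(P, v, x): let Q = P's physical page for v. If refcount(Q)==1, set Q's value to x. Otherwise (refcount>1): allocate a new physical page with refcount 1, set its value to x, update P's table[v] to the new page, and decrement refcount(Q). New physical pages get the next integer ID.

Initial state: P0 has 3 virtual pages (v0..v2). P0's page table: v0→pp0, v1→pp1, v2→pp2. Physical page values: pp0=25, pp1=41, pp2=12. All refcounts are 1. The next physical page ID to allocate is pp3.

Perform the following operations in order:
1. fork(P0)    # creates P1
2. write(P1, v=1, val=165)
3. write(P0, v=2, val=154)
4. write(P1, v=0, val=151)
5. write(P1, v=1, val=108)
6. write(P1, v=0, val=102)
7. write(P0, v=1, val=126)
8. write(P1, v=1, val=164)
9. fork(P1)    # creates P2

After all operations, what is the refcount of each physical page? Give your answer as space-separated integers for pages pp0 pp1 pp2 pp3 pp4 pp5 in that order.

Op 1: fork(P0) -> P1. 3 ppages; refcounts: pp0:2 pp1:2 pp2:2
Op 2: write(P1, v1, 165). refcount(pp1)=2>1 -> COPY to pp3. 4 ppages; refcounts: pp0:2 pp1:1 pp2:2 pp3:1
Op 3: write(P0, v2, 154). refcount(pp2)=2>1 -> COPY to pp4. 5 ppages; refcounts: pp0:2 pp1:1 pp2:1 pp3:1 pp4:1
Op 4: write(P1, v0, 151). refcount(pp0)=2>1 -> COPY to pp5. 6 ppages; refcounts: pp0:1 pp1:1 pp2:1 pp3:1 pp4:1 pp5:1
Op 5: write(P1, v1, 108). refcount(pp3)=1 -> write in place. 6 ppages; refcounts: pp0:1 pp1:1 pp2:1 pp3:1 pp4:1 pp5:1
Op 6: write(P1, v0, 102). refcount(pp5)=1 -> write in place. 6 ppages; refcounts: pp0:1 pp1:1 pp2:1 pp3:1 pp4:1 pp5:1
Op 7: write(P0, v1, 126). refcount(pp1)=1 -> write in place. 6 ppages; refcounts: pp0:1 pp1:1 pp2:1 pp3:1 pp4:1 pp5:1
Op 8: write(P1, v1, 164). refcount(pp3)=1 -> write in place. 6 ppages; refcounts: pp0:1 pp1:1 pp2:1 pp3:1 pp4:1 pp5:1
Op 9: fork(P1) -> P2. 6 ppages; refcounts: pp0:1 pp1:1 pp2:2 pp3:2 pp4:1 pp5:2

Answer: 1 1 2 2 1 2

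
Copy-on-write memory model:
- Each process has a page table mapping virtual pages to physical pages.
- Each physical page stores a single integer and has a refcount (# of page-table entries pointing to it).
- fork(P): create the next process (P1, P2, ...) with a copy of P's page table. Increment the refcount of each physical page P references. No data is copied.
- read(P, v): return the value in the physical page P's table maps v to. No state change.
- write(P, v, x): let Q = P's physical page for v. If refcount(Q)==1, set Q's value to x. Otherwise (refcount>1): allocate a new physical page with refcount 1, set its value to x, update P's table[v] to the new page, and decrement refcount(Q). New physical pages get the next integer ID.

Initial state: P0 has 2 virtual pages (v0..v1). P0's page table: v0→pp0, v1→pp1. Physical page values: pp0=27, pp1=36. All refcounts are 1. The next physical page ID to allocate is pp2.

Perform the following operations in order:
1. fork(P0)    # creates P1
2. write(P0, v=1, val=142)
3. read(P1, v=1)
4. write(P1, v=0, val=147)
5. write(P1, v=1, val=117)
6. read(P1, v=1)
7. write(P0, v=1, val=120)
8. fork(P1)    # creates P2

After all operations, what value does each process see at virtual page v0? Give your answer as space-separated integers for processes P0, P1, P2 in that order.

Op 1: fork(P0) -> P1. 2 ppages; refcounts: pp0:2 pp1:2
Op 2: write(P0, v1, 142). refcount(pp1)=2>1 -> COPY to pp2. 3 ppages; refcounts: pp0:2 pp1:1 pp2:1
Op 3: read(P1, v1) -> 36. No state change.
Op 4: write(P1, v0, 147). refcount(pp0)=2>1 -> COPY to pp3. 4 ppages; refcounts: pp0:1 pp1:1 pp2:1 pp3:1
Op 5: write(P1, v1, 117). refcount(pp1)=1 -> write in place. 4 ppages; refcounts: pp0:1 pp1:1 pp2:1 pp3:1
Op 6: read(P1, v1) -> 117. No state change.
Op 7: write(P0, v1, 120). refcount(pp2)=1 -> write in place. 4 ppages; refcounts: pp0:1 pp1:1 pp2:1 pp3:1
Op 8: fork(P1) -> P2. 4 ppages; refcounts: pp0:1 pp1:2 pp2:1 pp3:2
P0: v0 -> pp0 = 27
P1: v0 -> pp3 = 147
P2: v0 -> pp3 = 147

Answer: 27 147 147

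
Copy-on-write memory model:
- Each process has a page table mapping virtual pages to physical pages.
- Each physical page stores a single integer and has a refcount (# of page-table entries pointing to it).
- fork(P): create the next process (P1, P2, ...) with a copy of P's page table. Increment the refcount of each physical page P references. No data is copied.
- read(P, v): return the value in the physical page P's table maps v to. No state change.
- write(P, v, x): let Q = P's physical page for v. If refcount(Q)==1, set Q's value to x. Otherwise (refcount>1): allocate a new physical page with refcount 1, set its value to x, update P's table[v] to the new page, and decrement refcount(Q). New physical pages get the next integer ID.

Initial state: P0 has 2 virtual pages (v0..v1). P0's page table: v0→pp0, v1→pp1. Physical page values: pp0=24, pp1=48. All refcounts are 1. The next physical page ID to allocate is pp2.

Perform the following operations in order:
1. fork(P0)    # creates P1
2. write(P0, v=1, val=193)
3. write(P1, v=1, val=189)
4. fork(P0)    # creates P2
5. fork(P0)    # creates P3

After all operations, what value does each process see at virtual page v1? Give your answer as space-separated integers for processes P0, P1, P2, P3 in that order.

Op 1: fork(P0) -> P1. 2 ppages; refcounts: pp0:2 pp1:2
Op 2: write(P0, v1, 193). refcount(pp1)=2>1 -> COPY to pp2. 3 ppages; refcounts: pp0:2 pp1:1 pp2:1
Op 3: write(P1, v1, 189). refcount(pp1)=1 -> write in place. 3 ppages; refcounts: pp0:2 pp1:1 pp2:1
Op 4: fork(P0) -> P2. 3 ppages; refcounts: pp0:3 pp1:1 pp2:2
Op 5: fork(P0) -> P3. 3 ppages; refcounts: pp0:4 pp1:1 pp2:3
P0: v1 -> pp2 = 193
P1: v1 -> pp1 = 189
P2: v1 -> pp2 = 193
P3: v1 -> pp2 = 193

Answer: 193 189 193 193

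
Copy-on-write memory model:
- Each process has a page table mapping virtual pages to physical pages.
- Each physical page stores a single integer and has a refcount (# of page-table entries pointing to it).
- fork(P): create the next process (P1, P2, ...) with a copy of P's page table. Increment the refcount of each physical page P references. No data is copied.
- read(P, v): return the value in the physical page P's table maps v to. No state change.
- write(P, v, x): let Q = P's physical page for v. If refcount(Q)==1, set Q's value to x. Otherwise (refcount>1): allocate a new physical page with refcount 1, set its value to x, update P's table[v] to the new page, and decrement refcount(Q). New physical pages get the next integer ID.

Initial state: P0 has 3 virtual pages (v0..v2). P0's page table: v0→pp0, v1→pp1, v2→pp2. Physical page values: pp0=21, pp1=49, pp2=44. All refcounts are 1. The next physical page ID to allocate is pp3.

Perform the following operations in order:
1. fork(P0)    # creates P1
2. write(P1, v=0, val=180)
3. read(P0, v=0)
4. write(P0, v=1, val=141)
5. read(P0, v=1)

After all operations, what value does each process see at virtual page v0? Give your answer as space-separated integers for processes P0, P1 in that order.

Op 1: fork(P0) -> P1. 3 ppages; refcounts: pp0:2 pp1:2 pp2:2
Op 2: write(P1, v0, 180). refcount(pp0)=2>1 -> COPY to pp3. 4 ppages; refcounts: pp0:1 pp1:2 pp2:2 pp3:1
Op 3: read(P0, v0) -> 21. No state change.
Op 4: write(P0, v1, 141). refcount(pp1)=2>1 -> COPY to pp4. 5 ppages; refcounts: pp0:1 pp1:1 pp2:2 pp3:1 pp4:1
Op 5: read(P0, v1) -> 141. No state change.
P0: v0 -> pp0 = 21
P1: v0 -> pp3 = 180

Answer: 21 180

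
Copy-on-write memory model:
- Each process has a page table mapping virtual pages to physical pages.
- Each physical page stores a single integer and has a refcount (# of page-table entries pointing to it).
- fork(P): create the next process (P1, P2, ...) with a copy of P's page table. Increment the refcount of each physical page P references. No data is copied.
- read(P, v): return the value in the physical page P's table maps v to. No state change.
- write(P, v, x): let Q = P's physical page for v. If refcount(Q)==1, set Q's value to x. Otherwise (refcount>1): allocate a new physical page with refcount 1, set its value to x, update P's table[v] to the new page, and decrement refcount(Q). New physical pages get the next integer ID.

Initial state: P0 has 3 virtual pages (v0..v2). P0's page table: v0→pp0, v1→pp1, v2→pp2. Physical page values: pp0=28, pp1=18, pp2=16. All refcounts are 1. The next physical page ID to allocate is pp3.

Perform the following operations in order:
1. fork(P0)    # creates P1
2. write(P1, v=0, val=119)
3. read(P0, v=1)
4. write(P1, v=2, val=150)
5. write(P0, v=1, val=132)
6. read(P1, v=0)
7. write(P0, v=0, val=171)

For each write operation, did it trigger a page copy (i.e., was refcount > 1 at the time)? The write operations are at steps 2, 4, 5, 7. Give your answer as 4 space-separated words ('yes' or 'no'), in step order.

Op 1: fork(P0) -> P1. 3 ppages; refcounts: pp0:2 pp1:2 pp2:2
Op 2: write(P1, v0, 119). refcount(pp0)=2>1 -> COPY to pp3. 4 ppages; refcounts: pp0:1 pp1:2 pp2:2 pp3:1
Op 3: read(P0, v1) -> 18. No state change.
Op 4: write(P1, v2, 150). refcount(pp2)=2>1 -> COPY to pp4. 5 ppages; refcounts: pp0:1 pp1:2 pp2:1 pp3:1 pp4:1
Op 5: write(P0, v1, 132). refcount(pp1)=2>1 -> COPY to pp5. 6 ppages; refcounts: pp0:1 pp1:1 pp2:1 pp3:1 pp4:1 pp5:1
Op 6: read(P1, v0) -> 119. No state change.
Op 7: write(P0, v0, 171). refcount(pp0)=1 -> write in place. 6 ppages; refcounts: pp0:1 pp1:1 pp2:1 pp3:1 pp4:1 pp5:1

yes yes yes no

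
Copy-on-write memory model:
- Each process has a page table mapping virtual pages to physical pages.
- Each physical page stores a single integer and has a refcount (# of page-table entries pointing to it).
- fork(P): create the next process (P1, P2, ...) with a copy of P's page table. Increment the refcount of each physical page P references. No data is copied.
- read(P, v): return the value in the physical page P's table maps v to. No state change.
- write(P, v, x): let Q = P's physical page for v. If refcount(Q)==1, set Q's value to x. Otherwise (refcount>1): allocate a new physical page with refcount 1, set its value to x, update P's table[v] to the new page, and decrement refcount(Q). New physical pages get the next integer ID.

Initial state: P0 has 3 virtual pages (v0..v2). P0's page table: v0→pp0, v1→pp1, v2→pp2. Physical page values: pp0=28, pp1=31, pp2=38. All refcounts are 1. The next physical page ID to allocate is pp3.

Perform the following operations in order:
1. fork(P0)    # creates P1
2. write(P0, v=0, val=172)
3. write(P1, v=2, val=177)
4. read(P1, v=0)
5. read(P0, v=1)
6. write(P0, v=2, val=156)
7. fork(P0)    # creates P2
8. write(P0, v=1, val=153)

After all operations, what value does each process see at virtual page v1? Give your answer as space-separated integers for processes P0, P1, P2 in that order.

Op 1: fork(P0) -> P1. 3 ppages; refcounts: pp0:2 pp1:2 pp2:2
Op 2: write(P0, v0, 172). refcount(pp0)=2>1 -> COPY to pp3. 4 ppages; refcounts: pp0:1 pp1:2 pp2:2 pp3:1
Op 3: write(P1, v2, 177). refcount(pp2)=2>1 -> COPY to pp4. 5 ppages; refcounts: pp0:1 pp1:2 pp2:1 pp3:1 pp4:1
Op 4: read(P1, v0) -> 28. No state change.
Op 5: read(P0, v1) -> 31. No state change.
Op 6: write(P0, v2, 156). refcount(pp2)=1 -> write in place. 5 ppages; refcounts: pp0:1 pp1:2 pp2:1 pp3:1 pp4:1
Op 7: fork(P0) -> P2. 5 ppages; refcounts: pp0:1 pp1:3 pp2:2 pp3:2 pp4:1
Op 8: write(P0, v1, 153). refcount(pp1)=3>1 -> COPY to pp5. 6 ppages; refcounts: pp0:1 pp1:2 pp2:2 pp3:2 pp4:1 pp5:1
P0: v1 -> pp5 = 153
P1: v1 -> pp1 = 31
P2: v1 -> pp1 = 31

Answer: 153 31 31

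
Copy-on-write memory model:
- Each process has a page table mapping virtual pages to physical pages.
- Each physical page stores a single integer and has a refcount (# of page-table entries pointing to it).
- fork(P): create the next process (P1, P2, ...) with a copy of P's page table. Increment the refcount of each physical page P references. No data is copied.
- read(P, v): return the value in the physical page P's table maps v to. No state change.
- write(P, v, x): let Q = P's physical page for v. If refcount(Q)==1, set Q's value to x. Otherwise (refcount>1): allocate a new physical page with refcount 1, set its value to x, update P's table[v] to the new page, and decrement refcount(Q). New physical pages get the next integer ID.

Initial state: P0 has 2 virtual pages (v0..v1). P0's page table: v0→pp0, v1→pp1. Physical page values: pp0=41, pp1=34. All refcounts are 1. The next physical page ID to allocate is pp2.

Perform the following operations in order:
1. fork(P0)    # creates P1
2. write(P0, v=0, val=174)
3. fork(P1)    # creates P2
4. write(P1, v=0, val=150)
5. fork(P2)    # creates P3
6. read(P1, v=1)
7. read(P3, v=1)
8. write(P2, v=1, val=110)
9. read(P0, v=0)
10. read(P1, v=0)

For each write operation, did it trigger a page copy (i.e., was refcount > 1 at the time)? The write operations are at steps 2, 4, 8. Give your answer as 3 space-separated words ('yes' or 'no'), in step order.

Op 1: fork(P0) -> P1. 2 ppages; refcounts: pp0:2 pp1:2
Op 2: write(P0, v0, 174). refcount(pp0)=2>1 -> COPY to pp2. 3 ppages; refcounts: pp0:1 pp1:2 pp2:1
Op 3: fork(P1) -> P2. 3 ppages; refcounts: pp0:2 pp1:3 pp2:1
Op 4: write(P1, v0, 150). refcount(pp0)=2>1 -> COPY to pp3. 4 ppages; refcounts: pp0:1 pp1:3 pp2:1 pp3:1
Op 5: fork(P2) -> P3. 4 ppages; refcounts: pp0:2 pp1:4 pp2:1 pp3:1
Op 6: read(P1, v1) -> 34. No state change.
Op 7: read(P3, v1) -> 34. No state change.
Op 8: write(P2, v1, 110). refcount(pp1)=4>1 -> COPY to pp4. 5 ppages; refcounts: pp0:2 pp1:3 pp2:1 pp3:1 pp4:1
Op 9: read(P0, v0) -> 174. No state change.
Op 10: read(P1, v0) -> 150. No state change.

yes yes yes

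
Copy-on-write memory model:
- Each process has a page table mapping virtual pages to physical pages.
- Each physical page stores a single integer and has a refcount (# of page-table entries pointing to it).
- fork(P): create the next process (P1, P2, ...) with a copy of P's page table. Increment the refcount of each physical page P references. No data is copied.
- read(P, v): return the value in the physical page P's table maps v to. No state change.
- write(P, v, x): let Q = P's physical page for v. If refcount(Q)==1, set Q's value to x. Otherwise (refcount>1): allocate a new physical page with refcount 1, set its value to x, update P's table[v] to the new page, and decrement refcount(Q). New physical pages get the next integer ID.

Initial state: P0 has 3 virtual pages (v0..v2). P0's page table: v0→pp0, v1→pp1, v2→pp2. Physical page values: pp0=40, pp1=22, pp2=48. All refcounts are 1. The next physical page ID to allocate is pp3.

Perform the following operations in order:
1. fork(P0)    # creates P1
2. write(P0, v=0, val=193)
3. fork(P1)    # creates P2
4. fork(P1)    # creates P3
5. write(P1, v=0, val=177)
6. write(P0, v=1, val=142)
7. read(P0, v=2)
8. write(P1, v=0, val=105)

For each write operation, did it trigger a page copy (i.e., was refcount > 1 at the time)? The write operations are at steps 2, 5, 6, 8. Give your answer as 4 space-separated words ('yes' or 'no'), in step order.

Op 1: fork(P0) -> P1. 3 ppages; refcounts: pp0:2 pp1:2 pp2:2
Op 2: write(P0, v0, 193). refcount(pp0)=2>1 -> COPY to pp3. 4 ppages; refcounts: pp0:1 pp1:2 pp2:2 pp3:1
Op 3: fork(P1) -> P2. 4 ppages; refcounts: pp0:2 pp1:3 pp2:3 pp3:1
Op 4: fork(P1) -> P3. 4 ppages; refcounts: pp0:3 pp1:4 pp2:4 pp3:1
Op 5: write(P1, v0, 177). refcount(pp0)=3>1 -> COPY to pp4. 5 ppages; refcounts: pp0:2 pp1:4 pp2:4 pp3:1 pp4:1
Op 6: write(P0, v1, 142). refcount(pp1)=4>1 -> COPY to pp5. 6 ppages; refcounts: pp0:2 pp1:3 pp2:4 pp3:1 pp4:1 pp5:1
Op 7: read(P0, v2) -> 48. No state change.
Op 8: write(P1, v0, 105). refcount(pp4)=1 -> write in place. 6 ppages; refcounts: pp0:2 pp1:3 pp2:4 pp3:1 pp4:1 pp5:1

yes yes yes no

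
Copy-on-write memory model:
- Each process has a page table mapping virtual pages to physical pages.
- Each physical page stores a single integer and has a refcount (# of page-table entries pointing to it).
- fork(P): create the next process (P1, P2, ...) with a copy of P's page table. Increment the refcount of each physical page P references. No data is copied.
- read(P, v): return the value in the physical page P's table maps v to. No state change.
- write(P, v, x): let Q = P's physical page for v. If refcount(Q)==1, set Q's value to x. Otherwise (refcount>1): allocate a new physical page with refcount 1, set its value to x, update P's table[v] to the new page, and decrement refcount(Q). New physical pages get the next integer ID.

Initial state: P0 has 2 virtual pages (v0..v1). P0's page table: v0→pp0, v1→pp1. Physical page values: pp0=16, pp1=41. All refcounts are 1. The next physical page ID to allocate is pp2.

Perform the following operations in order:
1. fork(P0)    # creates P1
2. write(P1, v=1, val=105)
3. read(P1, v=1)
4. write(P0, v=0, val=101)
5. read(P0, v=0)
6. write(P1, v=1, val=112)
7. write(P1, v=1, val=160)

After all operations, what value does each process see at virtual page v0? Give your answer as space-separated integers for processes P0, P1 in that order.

Op 1: fork(P0) -> P1. 2 ppages; refcounts: pp0:2 pp1:2
Op 2: write(P1, v1, 105). refcount(pp1)=2>1 -> COPY to pp2. 3 ppages; refcounts: pp0:2 pp1:1 pp2:1
Op 3: read(P1, v1) -> 105. No state change.
Op 4: write(P0, v0, 101). refcount(pp0)=2>1 -> COPY to pp3. 4 ppages; refcounts: pp0:1 pp1:1 pp2:1 pp3:1
Op 5: read(P0, v0) -> 101. No state change.
Op 6: write(P1, v1, 112). refcount(pp2)=1 -> write in place. 4 ppages; refcounts: pp0:1 pp1:1 pp2:1 pp3:1
Op 7: write(P1, v1, 160). refcount(pp2)=1 -> write in place. 4 ppages; refcounts: pp0:1 pp1:1 pp2:1 pp3:1
P0: v0 -> pp3 = 101
P1: v0 -> pp0 = 16

Answer: 101 16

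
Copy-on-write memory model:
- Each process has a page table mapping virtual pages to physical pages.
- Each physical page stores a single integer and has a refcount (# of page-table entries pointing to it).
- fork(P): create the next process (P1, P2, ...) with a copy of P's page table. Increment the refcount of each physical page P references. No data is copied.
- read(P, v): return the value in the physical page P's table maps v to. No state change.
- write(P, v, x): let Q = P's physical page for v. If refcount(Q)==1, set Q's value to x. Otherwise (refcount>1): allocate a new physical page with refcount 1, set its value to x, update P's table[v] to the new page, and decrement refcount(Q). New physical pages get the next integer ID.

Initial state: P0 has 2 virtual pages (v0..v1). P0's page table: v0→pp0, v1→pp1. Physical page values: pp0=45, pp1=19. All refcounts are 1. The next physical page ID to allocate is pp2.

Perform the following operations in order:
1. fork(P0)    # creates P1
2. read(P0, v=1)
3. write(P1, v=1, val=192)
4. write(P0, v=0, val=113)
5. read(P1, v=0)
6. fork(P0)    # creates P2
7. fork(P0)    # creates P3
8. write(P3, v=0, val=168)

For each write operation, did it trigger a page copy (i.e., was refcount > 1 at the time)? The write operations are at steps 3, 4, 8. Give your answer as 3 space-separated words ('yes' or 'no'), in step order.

Op 1: fork(P0) -> P1. 2 ppages; refcounts: pp0:2 pp1:2
Op 2: read(P0, v1) -> 19. No state change.
Op 3: write(P1, v1, 192). refcount(pp1)=2>1 -> COPY to pp2. 3 ppages; refcounts: pp0:2 pp1:1 pp2:1
Op 4: write(P0, v0, 113). refcount(pp0)=2>1 -> COPY to pp3. 4 ppages; refcounts: pp0:1 pp1:1 pp2:1 pp3:1
Op 5: read(P1, v0) -> 45. No state change.
Op 6: fork(P0) -> P2. 4 ppages; refcounts: pp0:1 pp1:2 pp2:1 pp3:2
Op 7: fork(P0) -> P3. 4 ppages; refcounts: pp0:1 pp1:3 pp2:1 pp3:3
Op 8: write(P3, v0, 168). refcount(pp3)=3>1 -> COPY to pp4. 5 ppages; refcounts: pp0:1 pp1:3 pp2:1 pp3:2 pp4:1

yes yes yes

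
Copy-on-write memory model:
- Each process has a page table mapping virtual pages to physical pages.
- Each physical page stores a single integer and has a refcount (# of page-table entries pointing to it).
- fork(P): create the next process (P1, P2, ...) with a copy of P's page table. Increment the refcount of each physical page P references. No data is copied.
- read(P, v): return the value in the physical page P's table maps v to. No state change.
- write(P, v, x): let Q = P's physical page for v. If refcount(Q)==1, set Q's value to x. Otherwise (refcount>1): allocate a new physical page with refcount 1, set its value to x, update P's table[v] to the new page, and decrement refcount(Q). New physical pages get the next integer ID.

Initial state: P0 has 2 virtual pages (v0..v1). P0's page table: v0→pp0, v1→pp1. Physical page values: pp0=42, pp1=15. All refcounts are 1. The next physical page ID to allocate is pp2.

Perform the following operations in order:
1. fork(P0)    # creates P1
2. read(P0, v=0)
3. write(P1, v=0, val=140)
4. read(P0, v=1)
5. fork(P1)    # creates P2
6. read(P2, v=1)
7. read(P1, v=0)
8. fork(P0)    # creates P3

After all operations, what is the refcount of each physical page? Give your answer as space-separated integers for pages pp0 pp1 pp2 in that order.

Answer: 2 4 2

Derivation:
Op 1: fork(P0) -> P1. 2 ppages; refcounts: pp0:2 pp1:2
Op 2: read(P0, v0) -> 42. No state change.
Op 3: write(P1, v0, 140). refcount(pp0)=2>1 -> COPY to pp2. 3 ppages; refcounts: pp0:1 pp1:2 pp2:1
Op 4: read(P0, v1) -> 15. No state change.
Op 5: fork(P1) -> P2. 3 ppages; refcounts: pp0:1 pp1:3 pp2:2
Op 6: read(P2, v1) -> 15. No state change.
Op 7: read(P1, v0) -> 140. No state change.
Op 8: fork(P0) -> P3. 3 ppages; refcounts: pp0:2 pp1:4 pp2:2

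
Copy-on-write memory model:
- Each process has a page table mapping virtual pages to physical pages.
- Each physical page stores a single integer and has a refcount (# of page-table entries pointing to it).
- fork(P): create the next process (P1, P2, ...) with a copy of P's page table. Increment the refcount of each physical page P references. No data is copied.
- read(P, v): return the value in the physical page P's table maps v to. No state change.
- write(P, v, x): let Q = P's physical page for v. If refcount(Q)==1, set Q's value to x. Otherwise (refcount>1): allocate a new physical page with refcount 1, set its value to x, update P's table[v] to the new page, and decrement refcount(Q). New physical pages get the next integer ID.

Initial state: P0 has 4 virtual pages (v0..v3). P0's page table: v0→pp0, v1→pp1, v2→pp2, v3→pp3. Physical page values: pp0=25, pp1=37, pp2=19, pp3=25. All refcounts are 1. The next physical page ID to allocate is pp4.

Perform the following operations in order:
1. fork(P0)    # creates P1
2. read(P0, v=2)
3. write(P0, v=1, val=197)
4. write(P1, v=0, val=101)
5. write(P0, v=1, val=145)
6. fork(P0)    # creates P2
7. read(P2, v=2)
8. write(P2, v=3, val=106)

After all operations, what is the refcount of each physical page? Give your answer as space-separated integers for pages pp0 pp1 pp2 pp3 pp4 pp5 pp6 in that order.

Answer: 2 1 3 2 2 1 1

Derivation:
Op 1: fork(P0) -> P1. 4 ppages; refcounts: pp0:2 pp1:2 pp2:2 pp3:2
Op 2: read(P0, v2) -> 19. No state change.
Op 3: write(P0, v1, 197). refcount(pp1)=2>1 -> COPY to pp4. 5 ppages; refcounts: pp0:2 pp1:1 pp2:2 pp3:2 pp4:1
Op 4: write(P1, v0, 101). refcount(pp0)=2>1 -> COPY to pp5. 6 ppages; refcounts: pp0:1 pp1:1 pp2:2 pp3:2 pp4:1 pp5:1
Op 5: write(P0, v1, 145). refcount(pp4)=1 -> write in place. 6 ppages; refcounts: pp0:1 pp1:1 pp2:2 pp3:2 pp4:1 pp5:1
Op 6: fork(P0) -> P2. 6 ppages; refcounts: pp0:2 pp1:1 pp2:3 pp3:3 pp4:2 pp5:1
Op 7: read(P2, v2) -> 19. No state change.
Op 8: write(P2, v3, 106). refcount(pp3)=3>1 -> COPY to pp6. 7 ppages; refcounts: pp0:2 pp1:1 pp2:3 pp3:2 pp4:2 pp5:1 pp6:1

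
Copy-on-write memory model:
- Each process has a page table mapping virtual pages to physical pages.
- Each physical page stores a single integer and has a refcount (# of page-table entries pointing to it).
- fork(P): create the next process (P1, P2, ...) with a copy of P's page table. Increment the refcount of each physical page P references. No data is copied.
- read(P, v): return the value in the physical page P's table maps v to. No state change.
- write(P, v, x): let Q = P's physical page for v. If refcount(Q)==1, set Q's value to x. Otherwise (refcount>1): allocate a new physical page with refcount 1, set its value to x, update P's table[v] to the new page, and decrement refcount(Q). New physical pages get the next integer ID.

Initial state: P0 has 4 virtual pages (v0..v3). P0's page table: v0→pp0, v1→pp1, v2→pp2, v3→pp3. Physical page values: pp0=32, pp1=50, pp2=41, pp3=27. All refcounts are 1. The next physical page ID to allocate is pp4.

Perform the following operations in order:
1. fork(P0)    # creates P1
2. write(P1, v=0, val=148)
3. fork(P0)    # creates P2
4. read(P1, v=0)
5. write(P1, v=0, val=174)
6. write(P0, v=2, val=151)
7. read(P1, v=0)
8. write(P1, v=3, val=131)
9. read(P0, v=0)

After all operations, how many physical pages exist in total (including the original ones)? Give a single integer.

Op 1: fork(P0) -> P1. 4 ppages; refcounts: pp0:2 pp1:2 pp2:2 pp3:2
Op 2: write(P1, v0, 148). refcount(pp0)=2>1 -> COPY to pp4. 5 ppages; refcounts: pp0:1 pp1:2 pp2:2 pp3:2 pp4:1
Op 3: fork(P0) -> P2. 5 ppages; refcounts: pp0:2 pp1:3 pp2:3 pp3:3 pp4:1
Op 4: read(P1, v0) -> 148. No state change.
Op 5: write(P1, v0, 174). refcount(pp4)=1 -> write in place. 5 ppages; refcounts: pp0:2 pp1:3 pp2:3 pp3:3 pp4:1
Op 6: write(P0, v2, 151). refcount(pp2)=3>1 -> COPY to pp5. 6 ppages; refcounts: pp0:2 pp1:3 pp2:2 pp3:3 pp4:1 pp5:1
Op 7: read(P1, v0) -> 174. No state change.
Op 8: write(P1, v3, 131). refcount(pp3)=3>1 -> COPY to pp6. 7 ppages; refcounts: pp0:2 pp1:3 pp2:2 pp3:2 pp4:1 pp5:1 pp6:1
Op 9: read(P0, v0) -> 32. No state change.

Answer: 7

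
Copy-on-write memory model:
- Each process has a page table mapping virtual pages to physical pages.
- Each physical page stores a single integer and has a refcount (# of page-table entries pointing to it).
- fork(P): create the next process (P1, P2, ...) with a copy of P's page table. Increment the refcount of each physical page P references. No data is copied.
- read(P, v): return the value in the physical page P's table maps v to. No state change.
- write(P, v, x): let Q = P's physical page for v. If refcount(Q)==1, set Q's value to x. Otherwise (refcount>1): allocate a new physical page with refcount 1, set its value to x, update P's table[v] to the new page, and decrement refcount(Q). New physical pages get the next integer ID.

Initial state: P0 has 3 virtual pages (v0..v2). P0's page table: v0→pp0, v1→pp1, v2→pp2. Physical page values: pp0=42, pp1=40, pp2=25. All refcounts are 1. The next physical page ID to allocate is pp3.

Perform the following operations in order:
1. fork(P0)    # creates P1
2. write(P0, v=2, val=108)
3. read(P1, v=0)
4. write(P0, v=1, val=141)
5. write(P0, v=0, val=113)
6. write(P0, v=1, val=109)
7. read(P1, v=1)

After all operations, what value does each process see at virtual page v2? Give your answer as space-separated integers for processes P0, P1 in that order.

Answer: 108 25

Derivation:
Op 1: fork(P0) -> P1. 3 ppages; refcounts: pp0:2 pp1:2 pp2:2
Op 2: write(P0, v2, 108). refcount(pp2)=2>1 -> COPY to pp3. 4 ppages; refcounts: pp0:2 pp1:2 pp2:1 pp3:1
Op 3: read(P1, v0) -> 42. No state change.
Op 4: write(P0, v1, 141). refcount(pp1)=2>1 -> COPY to pp4. 5 ppages; refcounts: pp0:2 pp1:1 pp2:1 pp3:1 pp4:1
Op 5: write(P0, v0, 113). refcount(pp0)=2>1 -> COPY to pp5. 6 ppages; refcounts: pp0:1 pp1:1 pp2:1 pp3:1 pp4:1 pp5:1
Op 6: write(P0, v1, 109). refcount(pp4)=1 -> write in place. 6 ppages; refcounts: pp0:1 pp1:1 pp2:1 pp3:1 pp4:1 pp5:1
Op 7: read(P1, v1) -> 40. No state change.
P0: v2 -> pp3 = 108
P1: v2 -> pp2 = 25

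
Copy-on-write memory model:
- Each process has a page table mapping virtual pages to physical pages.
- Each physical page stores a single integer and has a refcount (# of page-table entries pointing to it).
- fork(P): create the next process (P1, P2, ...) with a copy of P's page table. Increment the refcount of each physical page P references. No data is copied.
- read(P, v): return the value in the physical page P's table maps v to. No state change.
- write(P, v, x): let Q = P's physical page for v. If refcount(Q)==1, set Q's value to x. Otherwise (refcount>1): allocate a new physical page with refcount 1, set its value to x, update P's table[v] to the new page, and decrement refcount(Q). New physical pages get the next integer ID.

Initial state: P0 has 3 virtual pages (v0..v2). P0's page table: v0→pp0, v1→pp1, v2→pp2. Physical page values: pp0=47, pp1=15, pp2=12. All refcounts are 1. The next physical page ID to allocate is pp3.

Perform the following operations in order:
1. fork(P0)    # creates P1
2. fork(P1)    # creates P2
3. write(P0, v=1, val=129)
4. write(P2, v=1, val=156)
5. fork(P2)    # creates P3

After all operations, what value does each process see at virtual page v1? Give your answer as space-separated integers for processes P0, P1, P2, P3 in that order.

Op 1: fork(P0) -> P1. 3 ppages; refcounts: pp0:2 pp1:2 pp2:2
Op 2: fork(P1) -> P2. 3 ppages; refcounts: pp0:3 pp1:3 pp2:3
Op 3: write(P0, v1, 129). refcount(pp1)=3>1 -> COPY to pp3. 4 ppages; refcounts: pp0:3 pp1:2 pp2:3 pp3:1
Op 4: write(P2, v1, 156). refcount(pp1)=2>1 -> COPY to pp4. 5 ppages; refcounts: pp0:3 pp1:1 pp2:3 pp3:1 pp4:1
Op 5: fork(P2) -> P3. 5 ppages; refcounts: pp0:4 pp1:1 pp2:4 pp3:1 pp4:2
P0: v1 -> pp3 = 129
P1: v1 -> pp1 = 15
P2: v1 -> pp4 = 156
P3: v1 -> pp4 = 156

Answer: 129 15 156 156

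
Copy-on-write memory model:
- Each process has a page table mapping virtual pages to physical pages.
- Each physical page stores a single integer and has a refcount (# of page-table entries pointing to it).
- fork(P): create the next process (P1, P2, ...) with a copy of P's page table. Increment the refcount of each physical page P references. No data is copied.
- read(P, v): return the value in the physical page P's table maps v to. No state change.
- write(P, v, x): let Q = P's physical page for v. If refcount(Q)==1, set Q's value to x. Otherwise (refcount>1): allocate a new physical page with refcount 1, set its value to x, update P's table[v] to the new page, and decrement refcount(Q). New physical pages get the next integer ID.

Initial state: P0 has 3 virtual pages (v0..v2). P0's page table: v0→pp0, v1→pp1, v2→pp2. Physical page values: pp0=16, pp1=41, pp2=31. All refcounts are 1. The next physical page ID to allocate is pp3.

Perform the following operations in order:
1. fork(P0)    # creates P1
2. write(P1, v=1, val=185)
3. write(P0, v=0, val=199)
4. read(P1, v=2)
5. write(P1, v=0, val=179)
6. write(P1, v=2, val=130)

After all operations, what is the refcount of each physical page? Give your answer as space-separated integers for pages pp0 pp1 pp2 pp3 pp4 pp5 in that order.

Answer: 1 1 1 1 1 1

Derivation:
Op 1: fork(P0) -> P1. 3 ppages; refcounts: pp0:2 pp1:2 pp2:2
Op 2: write(P1, v1, 185). refcount(pp1)=2>1 -> COPY to pp3. 4 ppages; refcounts: pp0:2 pp1:1 pp2:2 pp3:1
Op 3: write(P0, v0, 199). refcount(pp0)=2>1 -> COPY to pp4. 5 ppages; refcounts: pp0:1 pp1:1 pp2:2 pp3:1 pp4:1
Op 4: read(P1, v2) -> 31. No state change.
Op 5: write(P1, v0, 179). refcount(pp0)=1 -> write in place. 5 ppages; refcounts: pp0:1 pp1:1 pp2:2 pp3:1 pp4:1
Op 6: write(P1, v2, 130). refcount(pp2)=2>1 -> COPY to pp5. 6 ppages; refcounts: pp0:1 pp1:1 pp2:1 pp3:1 pp4:1 pp5:1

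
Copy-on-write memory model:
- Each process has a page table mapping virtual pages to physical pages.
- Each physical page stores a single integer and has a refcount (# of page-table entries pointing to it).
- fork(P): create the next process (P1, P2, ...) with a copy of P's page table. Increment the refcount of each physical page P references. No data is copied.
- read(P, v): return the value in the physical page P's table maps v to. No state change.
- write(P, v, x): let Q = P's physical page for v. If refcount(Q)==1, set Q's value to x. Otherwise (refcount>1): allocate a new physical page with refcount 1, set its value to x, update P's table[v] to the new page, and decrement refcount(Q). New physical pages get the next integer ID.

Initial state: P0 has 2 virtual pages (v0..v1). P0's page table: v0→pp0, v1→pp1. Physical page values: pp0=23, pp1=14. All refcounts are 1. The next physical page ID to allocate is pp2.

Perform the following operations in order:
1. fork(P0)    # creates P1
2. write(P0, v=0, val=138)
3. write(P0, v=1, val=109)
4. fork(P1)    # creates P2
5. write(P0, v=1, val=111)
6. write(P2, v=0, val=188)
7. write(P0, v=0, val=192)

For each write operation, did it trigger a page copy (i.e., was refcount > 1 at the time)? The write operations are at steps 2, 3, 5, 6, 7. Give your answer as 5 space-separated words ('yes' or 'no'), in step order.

Op 1: fork(P0) -> P1. 2 ppages; refcounts: pp0:2 pp1:2
Op 2: write(P0, v0, 138). refcount(pp0)=2>1 -> COPY to pp2. 3 ppages; refcounts: pp0:1 pp1:2 pp2:1
Op 3: write(P0, v1, 109). refcount(pp1)=2>1 -> COPY to pp3. 4 ppages; refcounts: pp0:1 pp1:1 pp2:1 pp3:1
Op 4: fork(P1) -> P2. 4 ppages; refcounts: pp0:2 pp1:2 pp2:1 pp3:1
Op 5: write(P0, v1, 111). refcount(pp3)=1 -> write in place. 4 ppages; refcounts: pp0:2 pp1:2 pp2:1 pp3:1
Op 6: write(P2, v0, 188). refcount(pp0)=2>1 -> COPY to pp4. 5 ppages; refcounts: pp0:1 pp1:2 pp2:1 pp3:1 pp4:1
Op 7: write(P0, v0, 192). refcount(pp2)=1 -> write in place. 5 ppages; refcounts: pp0:1 pp1:2 pp2:1 pp3:1 pp4:1

yes yes no yes no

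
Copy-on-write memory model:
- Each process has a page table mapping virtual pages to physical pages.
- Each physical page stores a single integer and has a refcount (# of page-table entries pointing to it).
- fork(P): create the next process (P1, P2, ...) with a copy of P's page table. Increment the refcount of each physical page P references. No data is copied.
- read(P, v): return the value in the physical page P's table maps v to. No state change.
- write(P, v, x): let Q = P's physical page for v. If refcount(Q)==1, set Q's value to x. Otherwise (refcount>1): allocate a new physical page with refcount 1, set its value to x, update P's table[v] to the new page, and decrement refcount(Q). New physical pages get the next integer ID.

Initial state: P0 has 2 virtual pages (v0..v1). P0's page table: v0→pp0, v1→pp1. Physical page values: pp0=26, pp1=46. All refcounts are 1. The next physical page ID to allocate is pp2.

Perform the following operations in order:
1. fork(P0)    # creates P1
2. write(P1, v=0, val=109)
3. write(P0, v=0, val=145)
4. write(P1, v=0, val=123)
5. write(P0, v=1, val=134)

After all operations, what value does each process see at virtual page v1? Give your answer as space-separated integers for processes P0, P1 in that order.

Answer: 134 46

Derivation:
Op 1: fork(P0) -> P1. 2 ppages; refcounts: pp0:2 pp1:2
Op 2: write(P1, v0, 109). refcount(pp0)=2>1 -> COPY to pp2. 3 ppages; refcounts: pp0:1 pp1:2 pp2:1
Op 3: write(P0, v0, 145). refcount(pp0)=1 -> write in place. 3 ppages; refcounts: pp0:1 pp1:2 pp2:1
Op 4: write(P1, v0, 123). refcount(pp2)=1 -> write in place. 3 ppages; refcounts: pp0:1 pp1:2 pp2:1
Op 5: write(P0, v1, 134). refcount(pp1)=2>1 -> COPY to pp3. 4 ppages; refcounts: pp0:1 pp1:1 pp2:1 pp3:1
P0: v1 -> pp3 = 134
P1: v1 -> pp1 = 46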